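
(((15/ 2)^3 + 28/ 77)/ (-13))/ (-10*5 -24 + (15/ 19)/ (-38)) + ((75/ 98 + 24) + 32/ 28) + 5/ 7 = 40535047255/ 1497900404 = 27.06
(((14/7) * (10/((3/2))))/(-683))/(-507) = 40/1038843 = 0.00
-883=-883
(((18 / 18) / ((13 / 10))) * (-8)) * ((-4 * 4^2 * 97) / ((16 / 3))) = 93120 / 13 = 7163.08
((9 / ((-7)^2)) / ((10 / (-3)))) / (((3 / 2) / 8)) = -72 / 245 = -0.29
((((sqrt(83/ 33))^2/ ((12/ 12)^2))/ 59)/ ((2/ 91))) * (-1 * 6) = -7553/ 649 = -11.64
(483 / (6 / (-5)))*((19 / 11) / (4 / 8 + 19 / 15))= -229425 / 583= -393.52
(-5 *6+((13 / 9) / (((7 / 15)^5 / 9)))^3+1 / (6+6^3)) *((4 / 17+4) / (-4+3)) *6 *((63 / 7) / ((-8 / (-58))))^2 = -130940916700658074181014296357 / 5972432379508294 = -21924219209232.53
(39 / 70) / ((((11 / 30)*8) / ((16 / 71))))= 234 / 5467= 0.04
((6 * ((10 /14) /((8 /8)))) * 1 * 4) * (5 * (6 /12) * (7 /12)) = 25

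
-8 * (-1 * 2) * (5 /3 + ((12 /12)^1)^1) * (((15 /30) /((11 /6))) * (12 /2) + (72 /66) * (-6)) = -2304 /11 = -209.45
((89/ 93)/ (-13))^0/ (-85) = -1/ 85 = -0.01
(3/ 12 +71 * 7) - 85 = 1649/ 4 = 412.25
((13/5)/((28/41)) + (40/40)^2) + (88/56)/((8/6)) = 5.99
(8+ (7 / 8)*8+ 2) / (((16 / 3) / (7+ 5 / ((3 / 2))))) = 527 / 16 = 32.94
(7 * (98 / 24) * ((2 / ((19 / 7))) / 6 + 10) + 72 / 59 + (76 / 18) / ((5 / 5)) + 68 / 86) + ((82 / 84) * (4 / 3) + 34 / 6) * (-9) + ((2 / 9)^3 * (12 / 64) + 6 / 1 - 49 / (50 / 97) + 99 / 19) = 1221824224207 / 8199330300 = 149.02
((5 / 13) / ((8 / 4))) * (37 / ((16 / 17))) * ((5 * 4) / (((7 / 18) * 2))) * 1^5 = 141525 / 728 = 194.40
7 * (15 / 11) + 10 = 215 / 11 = 19.55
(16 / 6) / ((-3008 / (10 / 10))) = -1 / 1128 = -0.00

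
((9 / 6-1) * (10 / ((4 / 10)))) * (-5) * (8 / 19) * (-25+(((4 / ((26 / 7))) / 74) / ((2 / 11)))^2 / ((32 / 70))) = 46246260625 / 70333744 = 657.53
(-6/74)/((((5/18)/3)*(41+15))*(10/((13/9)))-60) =117/34780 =0.00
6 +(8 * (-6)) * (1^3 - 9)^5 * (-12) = -18874362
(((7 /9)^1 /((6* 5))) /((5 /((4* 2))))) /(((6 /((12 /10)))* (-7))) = -4 /3375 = -0.00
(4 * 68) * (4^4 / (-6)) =-34816 / 3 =-11605.33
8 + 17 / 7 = 73 / 7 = 10.43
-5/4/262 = -5/1048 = -0.00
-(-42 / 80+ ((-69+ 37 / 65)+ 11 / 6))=67.12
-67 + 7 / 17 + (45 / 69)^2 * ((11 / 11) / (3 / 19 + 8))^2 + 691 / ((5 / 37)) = 218079901416 / 43211365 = 5046.82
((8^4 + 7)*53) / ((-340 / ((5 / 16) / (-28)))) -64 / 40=843583 / 152320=5.54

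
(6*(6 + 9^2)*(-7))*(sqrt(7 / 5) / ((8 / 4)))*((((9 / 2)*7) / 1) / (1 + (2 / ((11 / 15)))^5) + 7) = -644201893629*sqrt(35) / 244610510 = -15580.48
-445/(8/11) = -4895/8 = -611.88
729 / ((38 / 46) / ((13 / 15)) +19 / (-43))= 9372753 / 6574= 1425.73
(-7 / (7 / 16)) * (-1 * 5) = 80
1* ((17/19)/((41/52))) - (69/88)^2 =3136877/6032576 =0.52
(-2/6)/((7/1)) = -1/21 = -0.05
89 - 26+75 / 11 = 768 / 11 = 69.82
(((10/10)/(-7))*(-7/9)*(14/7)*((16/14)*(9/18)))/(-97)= -8/6111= -0.00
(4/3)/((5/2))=8/15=0.53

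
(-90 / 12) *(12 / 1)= -90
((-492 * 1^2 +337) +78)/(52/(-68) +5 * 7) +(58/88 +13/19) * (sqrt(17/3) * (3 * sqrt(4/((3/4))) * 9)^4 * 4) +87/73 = -44923/42486 +5658626304 * sqrt(51)/209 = 193352509.73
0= 0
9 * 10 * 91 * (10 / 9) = 9100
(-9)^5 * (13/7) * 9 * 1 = -6908733/7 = -986961.86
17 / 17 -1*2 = -1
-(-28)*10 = 280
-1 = -1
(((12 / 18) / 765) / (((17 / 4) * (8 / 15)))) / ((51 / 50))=50 / 132651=0.00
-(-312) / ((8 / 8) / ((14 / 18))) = 728 / 3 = 242.67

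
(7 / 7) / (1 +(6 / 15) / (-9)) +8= 389 / 43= 9.05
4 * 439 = 1756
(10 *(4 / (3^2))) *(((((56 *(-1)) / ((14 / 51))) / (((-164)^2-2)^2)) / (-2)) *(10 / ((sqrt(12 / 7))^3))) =25 *sqrt(21) / 41026797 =0.00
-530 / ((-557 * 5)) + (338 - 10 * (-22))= 310912 / 557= 558.19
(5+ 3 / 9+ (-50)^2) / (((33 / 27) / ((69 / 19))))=1555812 / 209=7444.08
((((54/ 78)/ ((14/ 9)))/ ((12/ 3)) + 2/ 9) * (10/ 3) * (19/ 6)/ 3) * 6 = 207575/ 29484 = 7.04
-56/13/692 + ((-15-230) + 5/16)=-8805059/35984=-244.69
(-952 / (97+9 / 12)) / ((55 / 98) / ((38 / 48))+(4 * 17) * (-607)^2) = -6517 / 16765397153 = -0.00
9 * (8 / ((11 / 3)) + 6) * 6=4860 / 11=441.82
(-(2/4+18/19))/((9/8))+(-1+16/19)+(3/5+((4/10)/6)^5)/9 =-9416249/6834375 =-1.38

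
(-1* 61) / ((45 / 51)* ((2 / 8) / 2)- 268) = 8296 / 36433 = 0.23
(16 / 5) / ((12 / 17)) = 68 / 15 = 4.53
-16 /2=-8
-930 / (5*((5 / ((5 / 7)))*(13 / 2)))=-372 / 91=-4.09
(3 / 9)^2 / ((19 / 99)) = 11 / 19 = 0.58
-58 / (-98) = 29 / 49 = 0.59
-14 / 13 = -1.08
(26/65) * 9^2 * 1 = 32.40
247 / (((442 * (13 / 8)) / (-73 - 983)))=-80256 / 221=-363.15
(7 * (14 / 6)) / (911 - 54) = 49 / 2571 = 0.02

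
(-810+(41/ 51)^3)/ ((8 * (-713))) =3463819/ 24407784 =0.14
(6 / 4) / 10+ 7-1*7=3 / 20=0.15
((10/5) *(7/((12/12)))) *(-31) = -434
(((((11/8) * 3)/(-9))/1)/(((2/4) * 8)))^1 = -11/96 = -0.11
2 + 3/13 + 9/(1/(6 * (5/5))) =56.23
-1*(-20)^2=-400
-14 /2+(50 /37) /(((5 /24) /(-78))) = -18979 /37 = -512.95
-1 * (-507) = 507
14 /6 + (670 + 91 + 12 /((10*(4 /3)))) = 22927 /30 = 764.23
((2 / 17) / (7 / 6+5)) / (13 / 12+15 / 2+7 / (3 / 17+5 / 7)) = 7632 / 6577453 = 0.00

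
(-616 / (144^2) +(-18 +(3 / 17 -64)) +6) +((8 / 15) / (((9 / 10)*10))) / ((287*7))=-33574364809 / 442622880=-75.85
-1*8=-8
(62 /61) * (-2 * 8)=-992 /61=-16.26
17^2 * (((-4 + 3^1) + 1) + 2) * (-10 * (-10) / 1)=57800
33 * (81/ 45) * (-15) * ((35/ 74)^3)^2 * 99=-987.49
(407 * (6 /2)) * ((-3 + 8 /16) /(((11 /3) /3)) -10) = -29415 /2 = -14707.50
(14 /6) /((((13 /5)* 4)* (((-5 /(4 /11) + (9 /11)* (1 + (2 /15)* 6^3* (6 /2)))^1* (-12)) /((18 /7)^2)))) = -2475 /1156337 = -0.00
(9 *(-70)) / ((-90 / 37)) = 259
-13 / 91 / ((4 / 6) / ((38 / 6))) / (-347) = 19 / 4858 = 0.00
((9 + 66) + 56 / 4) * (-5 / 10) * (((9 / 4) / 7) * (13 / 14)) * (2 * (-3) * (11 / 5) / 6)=114543 / 3920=29.22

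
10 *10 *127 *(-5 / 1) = -63500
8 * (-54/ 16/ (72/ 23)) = -69/ 8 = -8.62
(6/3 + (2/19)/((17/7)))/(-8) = -165/646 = -0.26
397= 397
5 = 5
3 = 3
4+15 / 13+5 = 10.15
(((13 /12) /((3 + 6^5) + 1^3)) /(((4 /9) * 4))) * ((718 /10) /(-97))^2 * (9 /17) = 45237231 /1991094944000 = 0.00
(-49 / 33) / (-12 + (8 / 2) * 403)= -49 / 52800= -0.00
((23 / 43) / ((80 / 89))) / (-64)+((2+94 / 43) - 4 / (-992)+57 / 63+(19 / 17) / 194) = 1203286617307 / 236341539840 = 5.09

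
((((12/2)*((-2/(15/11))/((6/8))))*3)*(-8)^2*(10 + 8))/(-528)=384/5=76.80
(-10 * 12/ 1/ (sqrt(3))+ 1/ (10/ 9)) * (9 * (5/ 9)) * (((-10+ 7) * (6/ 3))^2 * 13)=-160013.96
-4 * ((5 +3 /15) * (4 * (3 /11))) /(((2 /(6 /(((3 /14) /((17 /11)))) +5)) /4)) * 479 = -634855104 /605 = -1049347.28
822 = 822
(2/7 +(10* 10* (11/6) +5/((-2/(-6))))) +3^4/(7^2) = 200.27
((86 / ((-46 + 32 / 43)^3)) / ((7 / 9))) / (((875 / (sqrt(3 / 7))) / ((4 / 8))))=-30769209 *sqrt(21) / 315960389731000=-0.00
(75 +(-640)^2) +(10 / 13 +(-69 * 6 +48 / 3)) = 5320611 / 13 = 409277.77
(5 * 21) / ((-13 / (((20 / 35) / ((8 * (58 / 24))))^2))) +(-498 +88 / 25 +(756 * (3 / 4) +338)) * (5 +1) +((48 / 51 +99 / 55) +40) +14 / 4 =163236873167 / 65051350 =2509.35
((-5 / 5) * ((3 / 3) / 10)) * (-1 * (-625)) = -125 / 2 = -62.50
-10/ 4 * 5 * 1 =-25/ 2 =-12.50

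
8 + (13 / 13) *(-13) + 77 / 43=-138 / 43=-3.21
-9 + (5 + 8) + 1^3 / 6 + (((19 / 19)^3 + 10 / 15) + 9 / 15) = 193 / 30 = 6.43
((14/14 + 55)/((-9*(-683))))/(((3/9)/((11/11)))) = 56/2049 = 0.03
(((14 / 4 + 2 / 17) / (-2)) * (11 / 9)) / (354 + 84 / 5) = -2255 / 378216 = -0.01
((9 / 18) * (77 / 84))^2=121 / 576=0.21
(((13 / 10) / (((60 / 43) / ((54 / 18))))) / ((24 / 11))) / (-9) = -6149 / 43200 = -0.14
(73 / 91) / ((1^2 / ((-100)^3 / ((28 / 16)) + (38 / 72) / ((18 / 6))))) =-2425845407 / 5292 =-458398.60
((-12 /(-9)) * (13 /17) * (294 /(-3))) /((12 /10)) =-12740 /153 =-83.27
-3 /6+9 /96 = -13 /32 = -0.41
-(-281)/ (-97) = -2.90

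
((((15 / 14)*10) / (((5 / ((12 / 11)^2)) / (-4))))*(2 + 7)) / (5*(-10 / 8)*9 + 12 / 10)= 1.67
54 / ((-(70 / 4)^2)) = -216 / 1225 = -0.18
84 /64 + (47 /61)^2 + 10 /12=489295 /178608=2.74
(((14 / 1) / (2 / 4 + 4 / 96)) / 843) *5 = 560 / 3653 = 0.15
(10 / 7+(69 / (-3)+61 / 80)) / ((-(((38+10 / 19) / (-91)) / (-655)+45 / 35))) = 16.18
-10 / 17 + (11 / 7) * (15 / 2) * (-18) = -25315 / 119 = -212.73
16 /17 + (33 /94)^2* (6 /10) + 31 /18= 18503201 /6759540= 2.74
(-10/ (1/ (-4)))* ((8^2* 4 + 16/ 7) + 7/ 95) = 1374472/ 133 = 10334.38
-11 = -11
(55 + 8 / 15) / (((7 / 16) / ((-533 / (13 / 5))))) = -78064 / 3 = -26021.33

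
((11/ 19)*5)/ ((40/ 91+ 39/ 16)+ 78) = 80080/ 2237383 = 0.04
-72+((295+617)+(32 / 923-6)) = 769814 / 923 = 834.03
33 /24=11 /8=1.38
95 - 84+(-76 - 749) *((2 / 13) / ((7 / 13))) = -1573 / 7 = -224.71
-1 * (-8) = 8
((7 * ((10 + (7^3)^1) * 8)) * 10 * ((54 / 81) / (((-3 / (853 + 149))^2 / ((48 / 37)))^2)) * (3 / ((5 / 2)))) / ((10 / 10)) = 4534412871655489536 / 1369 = 3312208087403571.61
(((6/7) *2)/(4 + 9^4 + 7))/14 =0.00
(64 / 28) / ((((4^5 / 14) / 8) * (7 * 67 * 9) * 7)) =1 / 118188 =0.00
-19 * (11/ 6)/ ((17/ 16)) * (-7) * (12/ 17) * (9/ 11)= 132.54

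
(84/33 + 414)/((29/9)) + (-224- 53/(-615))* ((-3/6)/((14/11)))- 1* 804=-111144293/189420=-586.76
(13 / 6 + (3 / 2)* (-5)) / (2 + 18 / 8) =-64 / 51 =-1.25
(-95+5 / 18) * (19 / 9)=-32395 / 162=-199.97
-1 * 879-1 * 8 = -887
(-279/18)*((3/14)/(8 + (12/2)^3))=-93/6272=-0.01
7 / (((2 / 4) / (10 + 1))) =154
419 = 419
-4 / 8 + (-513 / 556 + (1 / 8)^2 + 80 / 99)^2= -380224471007 / 775639535616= -0.49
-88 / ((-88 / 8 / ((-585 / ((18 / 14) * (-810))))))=364 / 81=4.49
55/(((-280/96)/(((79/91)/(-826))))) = 5214/263081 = 0.02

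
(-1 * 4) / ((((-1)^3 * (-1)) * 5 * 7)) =-4 / 35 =-0.11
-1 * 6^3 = -216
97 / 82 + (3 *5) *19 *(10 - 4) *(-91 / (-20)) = 319049 / 41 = 7781.68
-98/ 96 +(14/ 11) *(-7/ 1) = -5243/ 528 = -9.93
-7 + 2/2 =-6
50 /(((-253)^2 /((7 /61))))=350 /3904549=0.00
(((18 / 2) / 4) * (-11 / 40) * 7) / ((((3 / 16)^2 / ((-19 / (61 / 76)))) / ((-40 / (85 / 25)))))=-35580160 / 1037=-34310.67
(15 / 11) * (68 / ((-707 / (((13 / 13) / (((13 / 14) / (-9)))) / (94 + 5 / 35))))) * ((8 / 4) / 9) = 0.00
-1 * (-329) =329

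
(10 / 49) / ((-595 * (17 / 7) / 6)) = -12 / 14161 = -0.00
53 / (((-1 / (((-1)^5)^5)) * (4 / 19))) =1007 / 4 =251.75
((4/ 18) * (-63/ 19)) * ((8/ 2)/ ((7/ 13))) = -104/ 19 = -5.47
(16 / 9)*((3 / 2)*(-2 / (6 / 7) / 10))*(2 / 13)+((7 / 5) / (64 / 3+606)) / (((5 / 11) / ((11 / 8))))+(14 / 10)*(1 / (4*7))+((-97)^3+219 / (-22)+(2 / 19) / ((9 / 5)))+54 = -933326264133643 / 1022678800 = -912628.94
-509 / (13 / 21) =-10689 / 13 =-822.23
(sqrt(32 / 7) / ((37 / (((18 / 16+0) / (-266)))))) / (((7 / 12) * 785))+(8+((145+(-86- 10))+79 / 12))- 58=67 / 12- 27 * sqrt(14) / 189286265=5.58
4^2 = 16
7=7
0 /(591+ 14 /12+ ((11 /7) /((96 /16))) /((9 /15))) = 0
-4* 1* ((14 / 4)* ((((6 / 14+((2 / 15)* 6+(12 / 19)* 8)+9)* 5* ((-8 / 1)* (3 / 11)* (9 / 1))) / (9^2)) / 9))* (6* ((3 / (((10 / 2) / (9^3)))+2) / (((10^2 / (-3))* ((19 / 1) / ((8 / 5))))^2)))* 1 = 2857716992 / 5894453125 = 0.48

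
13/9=1.44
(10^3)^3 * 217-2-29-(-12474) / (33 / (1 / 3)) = 217000000095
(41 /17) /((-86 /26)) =-533 /731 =-0.73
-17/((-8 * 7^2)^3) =17/60236288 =0.00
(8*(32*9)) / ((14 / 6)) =6912 / 7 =987.43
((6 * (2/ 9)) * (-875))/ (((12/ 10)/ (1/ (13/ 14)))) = -122500/ 117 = -1047.01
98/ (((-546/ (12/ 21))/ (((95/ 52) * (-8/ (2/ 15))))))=1900/ 169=11.24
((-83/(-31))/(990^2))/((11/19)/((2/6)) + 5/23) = 36271/25947167400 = 0.00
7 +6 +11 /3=50 /3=16.67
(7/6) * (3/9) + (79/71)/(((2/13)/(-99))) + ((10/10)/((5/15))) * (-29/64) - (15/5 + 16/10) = -147548173/204480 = -721.58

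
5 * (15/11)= 75/11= 6.82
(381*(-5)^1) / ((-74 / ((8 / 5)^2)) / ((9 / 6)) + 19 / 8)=91440 / 811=112.75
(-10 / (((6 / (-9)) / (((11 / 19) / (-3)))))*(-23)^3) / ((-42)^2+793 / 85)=5170975 / 260357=19.86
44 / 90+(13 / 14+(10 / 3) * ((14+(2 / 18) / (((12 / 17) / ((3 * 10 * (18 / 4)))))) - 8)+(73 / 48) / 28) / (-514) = 3214969 / 10362240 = 0.31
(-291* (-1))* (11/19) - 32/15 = 47407/285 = 166.34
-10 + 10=0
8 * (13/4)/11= 26/11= 2.36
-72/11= -6.55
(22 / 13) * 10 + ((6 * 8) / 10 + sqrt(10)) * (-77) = -22924 / 65 - 77 * sqrt(10) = -596.17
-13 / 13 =-1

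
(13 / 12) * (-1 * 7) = -91 / 12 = -7.58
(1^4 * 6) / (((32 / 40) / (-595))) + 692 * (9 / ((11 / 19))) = 138489 / 22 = 6294.95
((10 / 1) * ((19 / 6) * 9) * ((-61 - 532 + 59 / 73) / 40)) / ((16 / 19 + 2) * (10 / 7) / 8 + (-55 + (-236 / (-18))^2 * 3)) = -402209955 / 43964834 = -9.15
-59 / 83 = -0.71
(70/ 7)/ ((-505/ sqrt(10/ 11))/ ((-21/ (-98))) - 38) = 1710/ 27485197 - 10605 * sqrt(110)/ 27485197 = -0.00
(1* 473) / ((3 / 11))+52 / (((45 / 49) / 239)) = 687017 / 45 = 15267.04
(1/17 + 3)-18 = -14.94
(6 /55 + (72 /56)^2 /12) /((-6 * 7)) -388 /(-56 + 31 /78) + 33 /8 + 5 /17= 11.39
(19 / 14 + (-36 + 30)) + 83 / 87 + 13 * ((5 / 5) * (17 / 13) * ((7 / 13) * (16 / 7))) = 272887 / 15834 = 17.23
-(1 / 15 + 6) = -91 / 15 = -6.07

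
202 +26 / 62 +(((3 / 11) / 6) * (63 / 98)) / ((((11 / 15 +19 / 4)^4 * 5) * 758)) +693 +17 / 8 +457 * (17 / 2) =405488748368616277381 / 84794016592004104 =4782.04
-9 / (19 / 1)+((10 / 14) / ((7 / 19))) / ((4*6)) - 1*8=-187531 / 22344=-8.39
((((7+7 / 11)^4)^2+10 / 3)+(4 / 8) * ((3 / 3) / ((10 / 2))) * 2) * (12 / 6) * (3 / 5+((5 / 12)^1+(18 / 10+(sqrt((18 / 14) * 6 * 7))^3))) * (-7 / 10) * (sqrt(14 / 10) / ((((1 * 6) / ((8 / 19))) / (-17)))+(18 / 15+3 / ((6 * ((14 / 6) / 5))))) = -5563108988.97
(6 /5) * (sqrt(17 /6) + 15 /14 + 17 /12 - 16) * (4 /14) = -227 /49 + 2 * sqrt(102) /35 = -4.06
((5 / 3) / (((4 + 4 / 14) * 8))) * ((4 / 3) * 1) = 7 / 108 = 0.06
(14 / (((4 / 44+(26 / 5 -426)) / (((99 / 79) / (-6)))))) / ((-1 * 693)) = -55 / 5483943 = -0.00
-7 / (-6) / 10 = 7 / 60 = 0.12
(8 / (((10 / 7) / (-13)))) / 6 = -182 / 15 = -12.13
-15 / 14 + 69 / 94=-111 / 329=-0.34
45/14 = 3.21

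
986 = 986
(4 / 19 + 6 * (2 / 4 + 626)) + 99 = 73306 / 19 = 3858.21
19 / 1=19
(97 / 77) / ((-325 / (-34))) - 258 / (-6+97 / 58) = 375301898 / 6281275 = 59.75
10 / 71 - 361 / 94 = -3.70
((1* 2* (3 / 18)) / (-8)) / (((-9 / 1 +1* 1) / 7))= 7 / 192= 0.04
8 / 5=1.60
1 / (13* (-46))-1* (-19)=11361 / 598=19.00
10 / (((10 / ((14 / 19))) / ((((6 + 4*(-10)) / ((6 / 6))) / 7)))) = -68 / 19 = -3.58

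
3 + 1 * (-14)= -11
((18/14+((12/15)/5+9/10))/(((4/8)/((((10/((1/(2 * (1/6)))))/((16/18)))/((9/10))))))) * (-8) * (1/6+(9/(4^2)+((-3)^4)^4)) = -6731687340.88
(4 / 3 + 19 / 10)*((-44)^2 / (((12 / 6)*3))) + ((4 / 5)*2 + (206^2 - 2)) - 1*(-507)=395873 / 9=43985.89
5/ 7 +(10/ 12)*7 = 275/ 42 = 6.55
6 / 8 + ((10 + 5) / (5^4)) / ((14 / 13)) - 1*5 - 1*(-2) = -7797 / 3500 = -2.23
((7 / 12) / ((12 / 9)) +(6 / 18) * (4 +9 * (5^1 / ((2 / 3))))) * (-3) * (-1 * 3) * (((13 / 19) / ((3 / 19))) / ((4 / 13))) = 196885 / 64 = 3076.33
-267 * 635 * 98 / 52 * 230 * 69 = -65921639175 / 13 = -5070895321.15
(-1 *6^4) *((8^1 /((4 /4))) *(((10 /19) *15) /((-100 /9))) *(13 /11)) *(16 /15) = 9704448 /1045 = 9286.55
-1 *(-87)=87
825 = 825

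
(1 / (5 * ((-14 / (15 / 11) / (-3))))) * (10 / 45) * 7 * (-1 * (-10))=0.91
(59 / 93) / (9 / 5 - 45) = -295 / 20088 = -0.01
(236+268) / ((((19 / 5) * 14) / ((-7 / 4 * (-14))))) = 4410 / 19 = 232.11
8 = 8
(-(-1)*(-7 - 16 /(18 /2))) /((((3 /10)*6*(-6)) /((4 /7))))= 790 /1701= 0.46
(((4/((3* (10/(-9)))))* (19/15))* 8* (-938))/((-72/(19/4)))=-169309/225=-752.48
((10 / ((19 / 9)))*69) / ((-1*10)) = -621 / 19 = -32.68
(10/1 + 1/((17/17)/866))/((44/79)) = 17301/11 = 1572.82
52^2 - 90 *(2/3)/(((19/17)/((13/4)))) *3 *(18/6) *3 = -38129/19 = -2006.79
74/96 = 37/48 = 0.77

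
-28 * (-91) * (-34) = -86632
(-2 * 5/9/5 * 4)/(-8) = 1/9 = 0.11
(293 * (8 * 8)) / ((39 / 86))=1612672 / 39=41350.56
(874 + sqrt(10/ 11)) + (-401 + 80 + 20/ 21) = sqrt(110)/ 11 + 11633/ 21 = 554.91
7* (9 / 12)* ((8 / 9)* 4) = 56 / 3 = 18.67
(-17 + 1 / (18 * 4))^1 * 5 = -6115 / 72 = -84.93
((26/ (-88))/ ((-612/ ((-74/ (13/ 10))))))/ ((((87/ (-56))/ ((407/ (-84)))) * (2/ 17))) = -0.73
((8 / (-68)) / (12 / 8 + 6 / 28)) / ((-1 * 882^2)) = 1 / 11335464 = 0.00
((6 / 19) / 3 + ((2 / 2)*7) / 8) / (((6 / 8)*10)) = 149 / 1140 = 0.13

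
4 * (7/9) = 28/9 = 3.11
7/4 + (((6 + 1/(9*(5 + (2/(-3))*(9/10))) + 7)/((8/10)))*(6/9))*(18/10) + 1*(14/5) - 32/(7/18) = -134437/2310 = -58.20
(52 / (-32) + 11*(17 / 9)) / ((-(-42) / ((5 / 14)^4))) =123125 / 16595712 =0.01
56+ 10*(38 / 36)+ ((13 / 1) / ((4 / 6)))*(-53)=-17405 / 18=-966.94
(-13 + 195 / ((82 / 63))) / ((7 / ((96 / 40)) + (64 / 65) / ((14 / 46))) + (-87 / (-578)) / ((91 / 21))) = 8851454430 / 400243271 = 22.12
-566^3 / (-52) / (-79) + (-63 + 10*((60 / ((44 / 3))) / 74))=-18475564450 / 417989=-44201.08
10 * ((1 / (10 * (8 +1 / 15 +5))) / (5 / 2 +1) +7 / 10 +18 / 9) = 18537 / 686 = 27.02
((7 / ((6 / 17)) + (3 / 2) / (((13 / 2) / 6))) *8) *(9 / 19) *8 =158880 / 247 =643.24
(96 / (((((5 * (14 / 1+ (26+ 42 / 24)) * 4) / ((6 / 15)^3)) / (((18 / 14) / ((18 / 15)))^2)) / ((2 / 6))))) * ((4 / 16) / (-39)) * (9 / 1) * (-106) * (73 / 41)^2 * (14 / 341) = 488051136 / 217780988425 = 0.00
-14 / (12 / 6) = -7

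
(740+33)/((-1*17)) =-773/17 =-45.47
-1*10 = -10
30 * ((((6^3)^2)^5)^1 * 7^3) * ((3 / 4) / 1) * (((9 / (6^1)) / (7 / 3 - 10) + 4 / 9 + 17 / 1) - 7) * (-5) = -2010873174947809823038006886400 / 23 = -87429268475991731436435080000.00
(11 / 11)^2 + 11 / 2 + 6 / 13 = 181 / 26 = 6.96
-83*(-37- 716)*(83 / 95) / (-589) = -92.71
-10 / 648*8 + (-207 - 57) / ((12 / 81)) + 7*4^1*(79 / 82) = -5828846 / 3321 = -1755.15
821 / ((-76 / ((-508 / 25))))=104267 / 475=219.51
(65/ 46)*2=65/ 23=2.83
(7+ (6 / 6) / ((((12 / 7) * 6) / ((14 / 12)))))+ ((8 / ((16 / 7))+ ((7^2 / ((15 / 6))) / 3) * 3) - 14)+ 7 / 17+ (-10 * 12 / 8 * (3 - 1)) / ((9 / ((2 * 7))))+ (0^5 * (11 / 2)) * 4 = -30.04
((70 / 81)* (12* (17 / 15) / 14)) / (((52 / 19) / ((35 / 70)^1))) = 323 / 2106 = 0.15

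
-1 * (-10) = 10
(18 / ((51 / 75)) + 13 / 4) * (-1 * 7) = -208.04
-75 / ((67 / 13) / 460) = -448500 / 67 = -6694.03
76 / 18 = 38 / 9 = 4.22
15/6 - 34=-63/2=-31.50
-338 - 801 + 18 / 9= -1137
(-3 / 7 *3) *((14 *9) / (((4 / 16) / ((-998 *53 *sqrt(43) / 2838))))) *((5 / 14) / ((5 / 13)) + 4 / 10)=265633668 *sqrt(43) / 16555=105217.54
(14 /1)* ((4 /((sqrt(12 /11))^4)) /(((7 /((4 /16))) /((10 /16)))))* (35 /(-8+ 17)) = 21175 /5184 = 4.08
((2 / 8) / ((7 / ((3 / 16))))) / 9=1 / 1344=0.00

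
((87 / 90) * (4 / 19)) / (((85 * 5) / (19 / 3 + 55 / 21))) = 10904 / 2543625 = 0.00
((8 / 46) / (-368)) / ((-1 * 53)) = 1 / 112148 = 0.00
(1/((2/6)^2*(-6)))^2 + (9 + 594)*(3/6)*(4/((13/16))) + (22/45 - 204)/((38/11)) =3340693/2340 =1427.65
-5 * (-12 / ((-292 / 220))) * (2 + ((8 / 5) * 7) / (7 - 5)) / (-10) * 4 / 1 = 10032 / 73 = 137.42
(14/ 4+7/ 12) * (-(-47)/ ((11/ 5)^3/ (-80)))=-5757500/ 3993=-1441.90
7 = 7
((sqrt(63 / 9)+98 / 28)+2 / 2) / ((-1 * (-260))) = sqrt(7) / 260+9 / 520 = 0.03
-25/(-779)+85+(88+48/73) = 173.69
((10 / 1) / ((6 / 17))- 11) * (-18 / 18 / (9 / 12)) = -208 / 9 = -23.11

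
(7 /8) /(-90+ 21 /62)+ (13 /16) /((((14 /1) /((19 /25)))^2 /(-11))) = -393302257 /10895640000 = -0.04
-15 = -15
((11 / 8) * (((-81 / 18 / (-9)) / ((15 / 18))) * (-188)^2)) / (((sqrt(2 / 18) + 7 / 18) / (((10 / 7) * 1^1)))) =5248584 / 91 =57676.75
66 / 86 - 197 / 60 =-6491 / 2580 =-2.52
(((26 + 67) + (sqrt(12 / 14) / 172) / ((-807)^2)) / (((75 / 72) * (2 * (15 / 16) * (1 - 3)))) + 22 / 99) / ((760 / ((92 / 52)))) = -305141 / 5557500 - 23 * sqrt(42) / 30261505876875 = -0.05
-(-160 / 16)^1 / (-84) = -5 / 42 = -0.12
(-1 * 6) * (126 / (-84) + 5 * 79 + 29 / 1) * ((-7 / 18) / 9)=5915 / 54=109.54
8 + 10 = 18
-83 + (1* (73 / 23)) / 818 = -1561489 / 18814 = -83.00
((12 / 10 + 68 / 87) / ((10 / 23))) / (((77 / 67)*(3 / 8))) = 5313368 / 502425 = 10.58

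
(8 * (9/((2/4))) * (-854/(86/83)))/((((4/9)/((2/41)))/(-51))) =1171254168/1763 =664352.90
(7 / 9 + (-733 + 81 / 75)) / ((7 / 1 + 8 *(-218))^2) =-164507 / 678863025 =-0.00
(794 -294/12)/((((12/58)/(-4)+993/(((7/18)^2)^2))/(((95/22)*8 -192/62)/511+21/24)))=6661969798239/401340249618968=0.02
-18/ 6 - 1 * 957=-960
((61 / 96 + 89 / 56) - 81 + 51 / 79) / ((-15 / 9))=4147751 / 88480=46.88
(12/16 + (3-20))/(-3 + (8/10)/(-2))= 325/68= 4.78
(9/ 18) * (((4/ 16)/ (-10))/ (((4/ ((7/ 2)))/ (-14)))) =0.15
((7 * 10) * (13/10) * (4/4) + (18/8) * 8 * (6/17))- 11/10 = 96.25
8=8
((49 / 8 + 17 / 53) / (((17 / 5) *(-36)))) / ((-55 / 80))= 0.08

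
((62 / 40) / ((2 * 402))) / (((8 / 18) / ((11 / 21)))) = 341 / 150080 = 0.00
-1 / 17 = -0.06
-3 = -3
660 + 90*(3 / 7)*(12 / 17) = 81780 / 119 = 687.23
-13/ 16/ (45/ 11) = -143/ 720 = -0.20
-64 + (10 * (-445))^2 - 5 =19802431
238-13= 225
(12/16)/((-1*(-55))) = 3/220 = 0.01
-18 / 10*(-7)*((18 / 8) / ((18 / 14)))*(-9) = -3969 / 20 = -198.45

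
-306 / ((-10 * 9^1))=17 / 5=3.40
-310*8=-2480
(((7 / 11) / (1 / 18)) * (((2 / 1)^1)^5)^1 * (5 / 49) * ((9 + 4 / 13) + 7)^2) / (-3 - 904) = -129438720 / 11802791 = -10.97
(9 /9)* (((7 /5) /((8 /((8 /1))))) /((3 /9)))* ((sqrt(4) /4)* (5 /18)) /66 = 7 /792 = 0.01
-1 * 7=-7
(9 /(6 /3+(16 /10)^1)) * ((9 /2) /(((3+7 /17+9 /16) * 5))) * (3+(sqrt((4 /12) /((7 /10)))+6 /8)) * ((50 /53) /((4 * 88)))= 1275 * sqrt(210) /17646244+57375 /10083568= 0.01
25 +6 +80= 111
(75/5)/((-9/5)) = -25/3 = -8.33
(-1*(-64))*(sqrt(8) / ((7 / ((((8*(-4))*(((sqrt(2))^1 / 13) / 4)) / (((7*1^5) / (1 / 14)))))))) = -1024 / 4459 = -0.23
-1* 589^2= -346921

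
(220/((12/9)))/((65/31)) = 1023/13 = 78.69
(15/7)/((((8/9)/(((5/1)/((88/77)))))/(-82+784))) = 236925/32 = 7403.91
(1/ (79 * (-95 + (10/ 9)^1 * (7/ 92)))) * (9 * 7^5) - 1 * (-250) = 229.83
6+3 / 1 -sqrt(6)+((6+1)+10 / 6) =15.22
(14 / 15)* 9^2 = 378 / 5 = 75.60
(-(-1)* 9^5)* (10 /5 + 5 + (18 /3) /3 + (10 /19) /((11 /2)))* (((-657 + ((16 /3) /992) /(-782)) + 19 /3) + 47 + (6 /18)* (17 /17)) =-172821126140037 /533324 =-324045282.31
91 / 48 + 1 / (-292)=6631 / 3504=1.89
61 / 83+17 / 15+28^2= 978406 / 1245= 785.87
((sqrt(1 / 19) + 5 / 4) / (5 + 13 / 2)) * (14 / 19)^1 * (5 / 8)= 0.06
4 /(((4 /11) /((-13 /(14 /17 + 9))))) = -2431 /167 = -14.56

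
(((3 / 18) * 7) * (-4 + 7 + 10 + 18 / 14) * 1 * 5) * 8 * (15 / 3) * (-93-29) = -1220000 / 3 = -406666.67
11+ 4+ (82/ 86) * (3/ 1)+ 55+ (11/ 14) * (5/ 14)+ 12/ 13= 8114765/ 109564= 74.06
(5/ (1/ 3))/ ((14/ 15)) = 225/ 14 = 16.07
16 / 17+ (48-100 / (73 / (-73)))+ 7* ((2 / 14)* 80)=3892 / 17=228.94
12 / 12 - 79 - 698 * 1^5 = -776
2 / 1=2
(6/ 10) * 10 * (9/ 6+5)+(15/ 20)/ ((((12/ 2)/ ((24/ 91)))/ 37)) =40.22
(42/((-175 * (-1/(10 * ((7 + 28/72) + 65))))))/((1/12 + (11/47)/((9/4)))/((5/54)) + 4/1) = 244964/8493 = 28.84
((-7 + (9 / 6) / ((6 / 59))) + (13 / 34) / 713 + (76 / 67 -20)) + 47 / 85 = -171552637 / 16242140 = -10.56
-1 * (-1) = 1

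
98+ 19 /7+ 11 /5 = 3602 /35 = 102.91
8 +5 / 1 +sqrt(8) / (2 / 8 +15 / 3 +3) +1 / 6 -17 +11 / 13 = -2.64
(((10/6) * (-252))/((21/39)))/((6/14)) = -1820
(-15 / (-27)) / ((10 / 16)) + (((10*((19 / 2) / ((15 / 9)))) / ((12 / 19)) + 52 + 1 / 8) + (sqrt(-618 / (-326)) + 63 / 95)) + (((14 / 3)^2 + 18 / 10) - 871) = -702.12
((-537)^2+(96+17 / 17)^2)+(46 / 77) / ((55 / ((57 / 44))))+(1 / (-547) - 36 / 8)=297773.51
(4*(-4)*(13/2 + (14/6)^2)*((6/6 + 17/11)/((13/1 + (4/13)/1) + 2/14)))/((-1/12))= 2191280/5049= 434.00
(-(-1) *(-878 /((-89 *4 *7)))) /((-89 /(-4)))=878 /55447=0.02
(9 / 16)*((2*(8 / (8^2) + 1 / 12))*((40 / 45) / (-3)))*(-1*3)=5 / 24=0.21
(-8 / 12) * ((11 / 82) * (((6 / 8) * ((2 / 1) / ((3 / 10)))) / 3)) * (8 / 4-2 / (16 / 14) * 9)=3025 / 1476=2.05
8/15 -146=-2182/15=-145.47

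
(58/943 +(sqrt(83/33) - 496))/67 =-467670/63181 +sqrt(2739)/2211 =-7.38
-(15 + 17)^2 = -1024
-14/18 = -7/9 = -0.78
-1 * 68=-68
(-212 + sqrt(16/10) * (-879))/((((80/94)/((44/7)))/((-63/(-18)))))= -34221.70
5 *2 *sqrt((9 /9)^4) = 10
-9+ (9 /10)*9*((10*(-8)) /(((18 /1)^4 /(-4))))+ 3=-484 /81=-5.98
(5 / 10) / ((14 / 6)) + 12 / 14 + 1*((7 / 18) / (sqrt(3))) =7*sqrt(3) / 54 + 15 / 14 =1.30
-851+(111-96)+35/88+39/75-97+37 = -1969181/2200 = -895.08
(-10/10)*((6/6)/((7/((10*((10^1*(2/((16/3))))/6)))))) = -25/28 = -0.89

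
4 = 4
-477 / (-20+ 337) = -1.50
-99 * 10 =-990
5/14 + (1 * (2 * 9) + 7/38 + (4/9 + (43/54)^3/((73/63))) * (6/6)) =3299113129/169868664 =19.42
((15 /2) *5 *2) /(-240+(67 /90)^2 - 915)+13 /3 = 119740643 /28053033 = 4.27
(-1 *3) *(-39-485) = 1572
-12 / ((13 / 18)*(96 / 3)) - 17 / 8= -275 / 104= -2.64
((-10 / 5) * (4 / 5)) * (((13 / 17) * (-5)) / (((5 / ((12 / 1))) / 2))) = 2496 / 85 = 29.36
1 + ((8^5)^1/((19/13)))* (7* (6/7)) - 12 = 2555695/19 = 134510.26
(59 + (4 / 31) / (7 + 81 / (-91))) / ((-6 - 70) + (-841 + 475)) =-127161 / 952289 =-0.13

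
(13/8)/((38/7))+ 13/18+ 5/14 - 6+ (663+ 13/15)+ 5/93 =1957169047/2968560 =659.30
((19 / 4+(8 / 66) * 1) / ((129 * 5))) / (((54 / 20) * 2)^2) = 3215 / 12413412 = 0.00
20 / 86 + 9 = 397 / 43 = 9.23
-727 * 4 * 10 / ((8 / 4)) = -14540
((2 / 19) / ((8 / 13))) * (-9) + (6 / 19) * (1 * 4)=-0.28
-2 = -2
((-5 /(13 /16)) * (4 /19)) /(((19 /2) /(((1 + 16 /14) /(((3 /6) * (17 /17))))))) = -19200 /32851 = -0.58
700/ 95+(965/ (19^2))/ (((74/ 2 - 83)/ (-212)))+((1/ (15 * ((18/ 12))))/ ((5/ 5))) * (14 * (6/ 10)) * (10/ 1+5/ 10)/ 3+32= 33001144/ 622725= 52.99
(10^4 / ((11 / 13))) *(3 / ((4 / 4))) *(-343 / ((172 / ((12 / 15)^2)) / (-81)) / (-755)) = -4854.62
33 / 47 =0.70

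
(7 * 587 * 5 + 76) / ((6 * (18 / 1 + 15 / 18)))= 20621 / 113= 182.49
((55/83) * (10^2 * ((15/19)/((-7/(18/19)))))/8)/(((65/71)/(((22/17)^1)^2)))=-1275763500/787996937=-1.62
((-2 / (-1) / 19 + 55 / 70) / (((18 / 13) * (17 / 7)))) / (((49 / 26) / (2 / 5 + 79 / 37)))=894517 / 2509710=0.36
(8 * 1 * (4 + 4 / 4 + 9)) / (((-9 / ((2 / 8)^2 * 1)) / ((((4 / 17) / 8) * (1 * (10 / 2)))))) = -35 / 306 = -0.11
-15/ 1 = -15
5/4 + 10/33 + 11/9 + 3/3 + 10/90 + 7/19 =4.25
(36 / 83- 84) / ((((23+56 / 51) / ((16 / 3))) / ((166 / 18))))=-628864 / 3687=-170.56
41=41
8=8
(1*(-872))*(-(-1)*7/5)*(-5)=6104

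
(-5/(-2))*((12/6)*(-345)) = -1725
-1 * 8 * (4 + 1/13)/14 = -212/91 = -2.33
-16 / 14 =-1.14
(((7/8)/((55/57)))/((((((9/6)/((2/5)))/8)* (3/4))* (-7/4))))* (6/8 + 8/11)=-3952/1815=-2.18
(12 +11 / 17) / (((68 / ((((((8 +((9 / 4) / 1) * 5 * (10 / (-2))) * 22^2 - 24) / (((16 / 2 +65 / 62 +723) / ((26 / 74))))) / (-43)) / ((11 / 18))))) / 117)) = 1837081545 / 197724263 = 9.29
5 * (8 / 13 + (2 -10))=-480 / 13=-36.92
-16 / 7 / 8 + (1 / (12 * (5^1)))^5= -1555199993 / 5443200000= -0.29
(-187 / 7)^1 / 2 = -187 / 14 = -13.36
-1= -1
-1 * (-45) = 45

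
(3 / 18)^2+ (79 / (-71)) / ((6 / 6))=-2773 / 2556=-1.08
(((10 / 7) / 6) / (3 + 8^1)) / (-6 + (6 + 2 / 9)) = 15 / 154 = 0.10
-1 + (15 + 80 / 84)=314 / 21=14.95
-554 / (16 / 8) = -277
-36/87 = -12/29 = -0.41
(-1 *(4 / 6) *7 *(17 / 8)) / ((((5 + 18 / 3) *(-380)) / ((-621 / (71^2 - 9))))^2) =-0.00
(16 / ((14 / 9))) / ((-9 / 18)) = -144 / 7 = -20.57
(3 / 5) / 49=3 / 245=0.01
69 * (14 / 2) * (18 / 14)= 621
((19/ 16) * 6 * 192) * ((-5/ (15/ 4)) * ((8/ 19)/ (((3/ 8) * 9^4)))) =-2048/ 6561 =-0.31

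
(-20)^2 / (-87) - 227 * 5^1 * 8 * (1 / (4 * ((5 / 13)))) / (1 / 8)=-4108192 / 87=-47220.60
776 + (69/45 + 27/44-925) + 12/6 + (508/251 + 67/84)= -41175644/289905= -142.03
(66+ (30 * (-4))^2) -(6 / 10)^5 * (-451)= 45315843 / 3125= 14501.07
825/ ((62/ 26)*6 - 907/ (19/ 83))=-203775/ 975119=-0.21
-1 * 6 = -6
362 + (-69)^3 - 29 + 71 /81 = -26582185 /81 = -328175.12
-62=-62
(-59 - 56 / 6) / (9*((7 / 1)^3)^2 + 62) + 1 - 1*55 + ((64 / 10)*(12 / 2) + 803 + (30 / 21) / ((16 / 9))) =701090088773 / 889478520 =788.20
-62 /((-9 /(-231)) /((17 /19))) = -81158 /57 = -1423.82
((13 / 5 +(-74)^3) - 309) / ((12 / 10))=-337942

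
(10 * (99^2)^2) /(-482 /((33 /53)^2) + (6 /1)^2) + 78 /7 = -3661260417489 /4601569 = -795654.79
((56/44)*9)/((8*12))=21/176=0.12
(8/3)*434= 3472/3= 1157.33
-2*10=-20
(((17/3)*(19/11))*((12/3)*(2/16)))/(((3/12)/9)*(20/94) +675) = 45543/6281605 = 0.01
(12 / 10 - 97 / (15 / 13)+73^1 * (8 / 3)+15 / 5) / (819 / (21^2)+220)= 4018 / 7765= 0.52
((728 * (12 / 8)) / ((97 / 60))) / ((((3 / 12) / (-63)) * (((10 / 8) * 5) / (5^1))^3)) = -87151.06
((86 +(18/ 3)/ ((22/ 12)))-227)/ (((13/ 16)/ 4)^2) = -6205440/ 1859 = -3338.05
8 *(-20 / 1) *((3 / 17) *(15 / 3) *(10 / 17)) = -24000 / 289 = -83.04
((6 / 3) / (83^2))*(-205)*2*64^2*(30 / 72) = -4198400 / 20667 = -203.15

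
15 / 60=1 / 4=0.25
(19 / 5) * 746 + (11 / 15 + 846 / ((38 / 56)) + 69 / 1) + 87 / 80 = 18934751 / 4560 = 4152.36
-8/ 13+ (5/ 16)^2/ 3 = -5819/ 9984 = -0.58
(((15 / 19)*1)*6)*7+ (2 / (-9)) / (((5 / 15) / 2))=1814 / 57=31.82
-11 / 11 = -1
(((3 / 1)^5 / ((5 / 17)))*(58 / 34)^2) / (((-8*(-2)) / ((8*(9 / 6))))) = 613089 / 340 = 1803.20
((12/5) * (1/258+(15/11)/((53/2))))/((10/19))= 158137/626725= 0.25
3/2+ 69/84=65/28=2.32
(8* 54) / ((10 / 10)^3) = 432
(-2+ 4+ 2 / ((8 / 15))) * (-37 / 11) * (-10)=4255 / 22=193.41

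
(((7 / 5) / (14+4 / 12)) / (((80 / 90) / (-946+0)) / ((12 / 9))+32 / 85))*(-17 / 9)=-22253 / 45323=-0.49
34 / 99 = 0.34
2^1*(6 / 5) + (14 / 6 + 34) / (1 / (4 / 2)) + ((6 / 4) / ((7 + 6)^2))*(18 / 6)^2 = 380993 / 5070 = 75.15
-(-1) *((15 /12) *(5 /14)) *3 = 75 /56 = 1.34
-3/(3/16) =-16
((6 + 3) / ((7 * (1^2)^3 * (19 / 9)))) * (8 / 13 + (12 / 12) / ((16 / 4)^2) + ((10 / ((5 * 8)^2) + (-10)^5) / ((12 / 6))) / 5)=-16846856847 / 2766400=-6089.81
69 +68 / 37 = 2621 / 37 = 70.84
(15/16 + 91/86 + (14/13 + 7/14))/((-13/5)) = -159765/116272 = -1.37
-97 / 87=-1.11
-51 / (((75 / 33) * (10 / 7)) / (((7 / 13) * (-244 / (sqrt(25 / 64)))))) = 26829264 / 8125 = 3302.06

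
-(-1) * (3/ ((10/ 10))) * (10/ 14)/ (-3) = -5/ 7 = -0.71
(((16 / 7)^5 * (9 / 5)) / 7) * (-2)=-32.09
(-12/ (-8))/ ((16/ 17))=1.59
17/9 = 1.89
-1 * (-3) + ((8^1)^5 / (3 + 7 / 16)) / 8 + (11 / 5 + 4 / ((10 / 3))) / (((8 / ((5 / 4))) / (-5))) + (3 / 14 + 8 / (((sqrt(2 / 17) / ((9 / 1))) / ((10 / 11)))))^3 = 163372694501 / 6640480 + 77729190030 * sqrt(34) / 65219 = 6974037.03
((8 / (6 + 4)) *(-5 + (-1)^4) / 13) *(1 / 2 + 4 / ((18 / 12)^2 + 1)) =-72 / 169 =-0.43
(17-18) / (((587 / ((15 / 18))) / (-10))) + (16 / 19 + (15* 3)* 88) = 3960.86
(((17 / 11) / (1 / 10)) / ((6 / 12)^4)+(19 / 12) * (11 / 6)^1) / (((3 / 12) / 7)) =1386973 / 198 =7004.91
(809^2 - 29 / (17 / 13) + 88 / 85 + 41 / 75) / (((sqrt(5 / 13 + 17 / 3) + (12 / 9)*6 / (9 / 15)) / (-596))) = -12930436015432 / 426955 + 248662231066*sqrt(2301) / 2134775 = -24697762.63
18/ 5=3.60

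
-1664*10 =-16640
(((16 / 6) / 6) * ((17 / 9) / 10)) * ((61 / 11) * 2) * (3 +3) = 8296 / 1485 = 5.59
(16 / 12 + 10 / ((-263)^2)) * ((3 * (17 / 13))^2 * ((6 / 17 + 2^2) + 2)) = 1524096648 / 11689561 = 130.38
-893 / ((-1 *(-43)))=-893 / 43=-20.77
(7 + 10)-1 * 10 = 7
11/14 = 0.79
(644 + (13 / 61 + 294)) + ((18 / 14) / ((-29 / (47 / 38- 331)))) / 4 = 1772799255 / 1882216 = 941.87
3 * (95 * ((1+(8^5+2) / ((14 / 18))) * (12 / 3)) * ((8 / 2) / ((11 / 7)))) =1344912720 / 11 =122264792.73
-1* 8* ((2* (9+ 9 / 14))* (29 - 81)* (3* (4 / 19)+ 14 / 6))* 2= 6327360 / 133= 47574.14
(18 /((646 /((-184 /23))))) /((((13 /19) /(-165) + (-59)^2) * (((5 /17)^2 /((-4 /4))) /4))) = 80784 /27282305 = 0.00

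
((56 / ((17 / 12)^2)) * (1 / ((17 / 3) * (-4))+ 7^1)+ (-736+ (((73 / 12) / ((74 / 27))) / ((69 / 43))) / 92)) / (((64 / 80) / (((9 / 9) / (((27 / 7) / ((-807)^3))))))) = 1136039714158408815385 / 12308755072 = 92295257116.84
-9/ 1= -9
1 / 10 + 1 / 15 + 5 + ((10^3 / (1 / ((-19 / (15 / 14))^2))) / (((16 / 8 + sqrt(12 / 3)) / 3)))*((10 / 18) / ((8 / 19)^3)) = 3033230203 / 1728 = 1755341.55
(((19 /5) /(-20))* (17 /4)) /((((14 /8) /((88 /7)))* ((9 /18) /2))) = -28424 /1225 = -23.20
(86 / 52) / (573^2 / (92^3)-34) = -16741792 / 339911819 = -0.05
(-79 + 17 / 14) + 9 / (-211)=-229905 / 2954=-77.83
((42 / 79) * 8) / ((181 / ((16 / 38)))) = 2688 / 271681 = 0.01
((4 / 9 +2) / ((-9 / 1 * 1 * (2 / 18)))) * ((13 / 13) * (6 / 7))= -44 / 21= -2.10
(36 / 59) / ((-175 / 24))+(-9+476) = 4820911 / 10325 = 466.92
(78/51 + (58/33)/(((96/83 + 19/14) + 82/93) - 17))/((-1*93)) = -128318406/8522662445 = -0.02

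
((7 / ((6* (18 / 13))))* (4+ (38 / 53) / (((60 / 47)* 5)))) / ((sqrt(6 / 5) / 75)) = 2975063* sqrt(30) / 68688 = 237.23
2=2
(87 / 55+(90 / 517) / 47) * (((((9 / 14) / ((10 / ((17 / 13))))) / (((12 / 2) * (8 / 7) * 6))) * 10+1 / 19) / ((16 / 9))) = 36407637 / 558717952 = 0.07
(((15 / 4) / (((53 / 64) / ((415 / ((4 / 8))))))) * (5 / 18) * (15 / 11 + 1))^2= 18627856000000 / 3059001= 6089522.69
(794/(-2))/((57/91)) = -36127/57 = -633.81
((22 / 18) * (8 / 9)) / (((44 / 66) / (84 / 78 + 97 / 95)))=114004 / 33345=3.42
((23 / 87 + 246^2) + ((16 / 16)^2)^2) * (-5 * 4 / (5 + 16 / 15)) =-526500200 / 2639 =-199507.46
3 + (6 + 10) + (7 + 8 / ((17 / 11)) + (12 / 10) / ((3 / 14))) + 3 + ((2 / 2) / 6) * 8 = 10483 / 255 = 41.11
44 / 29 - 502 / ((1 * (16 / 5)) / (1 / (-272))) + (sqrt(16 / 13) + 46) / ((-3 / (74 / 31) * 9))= -104205673 / 52818048 - 296 * sqrt(13) / 10881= -2.07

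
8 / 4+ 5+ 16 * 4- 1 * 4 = 67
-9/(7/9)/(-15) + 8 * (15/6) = 727/35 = 20.77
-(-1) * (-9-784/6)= -419/3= -139.67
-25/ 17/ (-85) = 5/ 289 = 0.02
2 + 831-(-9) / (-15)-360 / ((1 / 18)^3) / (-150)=74146 / 5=14829.20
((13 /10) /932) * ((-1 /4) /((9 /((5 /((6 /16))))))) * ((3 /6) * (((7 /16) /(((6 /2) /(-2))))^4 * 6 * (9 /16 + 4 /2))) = -1279733 /44526993408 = -0.00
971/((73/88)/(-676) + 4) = 57762848/237879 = 242.82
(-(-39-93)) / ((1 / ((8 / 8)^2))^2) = 132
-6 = -6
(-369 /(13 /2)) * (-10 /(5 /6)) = 8856 /13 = 681.23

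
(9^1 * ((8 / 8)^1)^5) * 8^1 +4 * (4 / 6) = 224 / 3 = 74.67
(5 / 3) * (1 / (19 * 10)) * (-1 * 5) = -5 / 114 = -0.04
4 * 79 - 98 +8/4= 220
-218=-218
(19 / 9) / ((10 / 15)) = 19 / 6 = 3.17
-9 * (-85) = 765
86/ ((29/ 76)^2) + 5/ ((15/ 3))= 591.65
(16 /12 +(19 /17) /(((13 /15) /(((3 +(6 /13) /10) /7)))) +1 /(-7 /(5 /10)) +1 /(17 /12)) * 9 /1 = 915483 /40222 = 22.76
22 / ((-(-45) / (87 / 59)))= 638 / 885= 0.72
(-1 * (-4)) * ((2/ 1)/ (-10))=-4/ 5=-0.80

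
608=608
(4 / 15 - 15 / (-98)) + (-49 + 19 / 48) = -188883 / 3920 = -48.18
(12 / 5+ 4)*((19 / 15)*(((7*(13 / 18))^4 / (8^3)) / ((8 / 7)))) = 9120469813 / 1007769600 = 9.05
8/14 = 4/7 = 0.57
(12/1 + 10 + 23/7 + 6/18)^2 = 656.34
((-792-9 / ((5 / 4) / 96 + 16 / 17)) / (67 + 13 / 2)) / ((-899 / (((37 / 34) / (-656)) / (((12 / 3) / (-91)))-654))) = -247669842765 / 31224880696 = -7.93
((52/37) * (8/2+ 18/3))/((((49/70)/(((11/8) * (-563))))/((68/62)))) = -136865300/8029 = -17046.37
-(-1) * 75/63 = 25/21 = 1.19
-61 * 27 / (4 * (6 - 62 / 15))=-24705 / 112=-220.58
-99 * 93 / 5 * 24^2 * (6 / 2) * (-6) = 95458176 / 5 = 19091635.20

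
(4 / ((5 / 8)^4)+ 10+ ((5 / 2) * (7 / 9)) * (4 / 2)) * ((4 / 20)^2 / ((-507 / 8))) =-1804648 / 71296875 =-0.03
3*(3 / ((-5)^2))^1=9 / 25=0.36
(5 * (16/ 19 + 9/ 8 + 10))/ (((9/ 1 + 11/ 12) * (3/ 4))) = 1070/ 133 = 8.05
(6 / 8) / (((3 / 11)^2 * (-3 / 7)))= -847 / 36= -23.53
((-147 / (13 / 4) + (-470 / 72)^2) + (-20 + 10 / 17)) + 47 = 7151621 / 286416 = 24.97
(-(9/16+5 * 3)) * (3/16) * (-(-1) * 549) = -410103/256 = -1601.96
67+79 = 146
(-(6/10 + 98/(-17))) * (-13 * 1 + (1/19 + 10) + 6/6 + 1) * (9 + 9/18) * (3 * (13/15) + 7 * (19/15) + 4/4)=-579.48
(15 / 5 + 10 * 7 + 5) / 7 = 78 / 7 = 11.14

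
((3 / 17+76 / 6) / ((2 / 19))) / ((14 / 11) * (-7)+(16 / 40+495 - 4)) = 0.25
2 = 2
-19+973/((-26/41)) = -1553.35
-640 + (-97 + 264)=-473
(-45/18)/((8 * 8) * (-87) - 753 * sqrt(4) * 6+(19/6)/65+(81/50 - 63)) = 4875/28597396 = 0.00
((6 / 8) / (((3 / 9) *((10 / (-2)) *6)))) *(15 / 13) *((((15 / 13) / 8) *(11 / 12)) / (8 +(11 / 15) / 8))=-7425 / 5251168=-0.00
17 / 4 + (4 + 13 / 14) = 257 / 28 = 9.18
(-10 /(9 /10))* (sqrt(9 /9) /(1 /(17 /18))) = -10.49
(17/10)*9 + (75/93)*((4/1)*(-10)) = -5257/310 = -16.96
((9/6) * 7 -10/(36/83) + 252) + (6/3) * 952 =19291/9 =2143.44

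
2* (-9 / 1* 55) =-990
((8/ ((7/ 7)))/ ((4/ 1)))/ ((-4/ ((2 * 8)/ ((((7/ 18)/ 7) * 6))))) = -24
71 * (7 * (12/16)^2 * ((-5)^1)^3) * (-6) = 1677375/8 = 209671.88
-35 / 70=-1 / 2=-0.50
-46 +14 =-32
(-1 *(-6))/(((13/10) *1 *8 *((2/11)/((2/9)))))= 55/78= 0.71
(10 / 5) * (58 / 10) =58 / 5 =11.60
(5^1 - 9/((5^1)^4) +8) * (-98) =-795368/625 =-1272.59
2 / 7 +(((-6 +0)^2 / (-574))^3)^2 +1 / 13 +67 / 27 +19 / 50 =31621287685559597621 / 9807729993057127950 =3.22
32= 32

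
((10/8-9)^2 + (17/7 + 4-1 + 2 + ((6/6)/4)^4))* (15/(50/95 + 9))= 34471035/324352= 106.28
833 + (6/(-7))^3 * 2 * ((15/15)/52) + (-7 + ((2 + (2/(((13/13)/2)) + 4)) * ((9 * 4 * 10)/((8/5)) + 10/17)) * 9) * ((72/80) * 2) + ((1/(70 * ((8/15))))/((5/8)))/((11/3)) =37365.68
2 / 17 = 0.12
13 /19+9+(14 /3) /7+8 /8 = 647 /57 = 11.35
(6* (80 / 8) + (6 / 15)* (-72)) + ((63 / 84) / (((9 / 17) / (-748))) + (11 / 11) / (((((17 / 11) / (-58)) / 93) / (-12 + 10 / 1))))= 1517761 / 255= 5952.00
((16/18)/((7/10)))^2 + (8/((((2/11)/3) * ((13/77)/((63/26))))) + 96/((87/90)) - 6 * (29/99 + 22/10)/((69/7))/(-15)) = 245514695593322/123034336425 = 1995.50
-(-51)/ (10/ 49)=2499/ 10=249.90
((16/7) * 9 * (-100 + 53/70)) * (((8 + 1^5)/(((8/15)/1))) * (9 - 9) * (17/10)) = 0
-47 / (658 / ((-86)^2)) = -3698 / 7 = -528.29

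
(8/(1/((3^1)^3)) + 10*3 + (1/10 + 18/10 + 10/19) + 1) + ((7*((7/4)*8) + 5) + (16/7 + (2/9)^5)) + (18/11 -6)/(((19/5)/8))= 298495347973/863886870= 345.53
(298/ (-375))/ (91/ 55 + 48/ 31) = -101618/ 409575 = -0.25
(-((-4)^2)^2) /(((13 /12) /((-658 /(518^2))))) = 72192 /124579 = 0.58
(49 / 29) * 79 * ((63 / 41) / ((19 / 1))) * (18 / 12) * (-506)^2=93660401142 / 22591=4145916.57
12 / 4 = 3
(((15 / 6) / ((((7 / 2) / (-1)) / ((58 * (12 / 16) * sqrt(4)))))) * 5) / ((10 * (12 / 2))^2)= -29 / 336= -0.09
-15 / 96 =-5 / 32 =-0.16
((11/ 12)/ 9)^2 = 121/ 11664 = 0.01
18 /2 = 9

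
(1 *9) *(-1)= -9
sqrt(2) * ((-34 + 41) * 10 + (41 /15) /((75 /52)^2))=6017114 * sqrt(2) /84375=100.85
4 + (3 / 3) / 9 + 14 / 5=311 / 45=6.91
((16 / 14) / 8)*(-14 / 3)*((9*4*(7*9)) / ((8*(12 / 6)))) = -189 / 2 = -94.50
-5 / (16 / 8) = -5 / 2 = -2.50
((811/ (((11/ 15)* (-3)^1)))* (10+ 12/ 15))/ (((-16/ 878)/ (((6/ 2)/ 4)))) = 28838349/ 176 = 163854.26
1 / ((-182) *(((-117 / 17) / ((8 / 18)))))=34 / 95823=0.00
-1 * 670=-670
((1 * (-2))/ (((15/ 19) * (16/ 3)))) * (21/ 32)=-0.31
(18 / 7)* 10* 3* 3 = 1620 / 7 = 231.43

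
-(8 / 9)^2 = -64 / 81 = -0.79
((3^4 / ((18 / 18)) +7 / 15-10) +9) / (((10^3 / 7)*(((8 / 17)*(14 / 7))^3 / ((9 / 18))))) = 41509937 / 122880000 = 0.34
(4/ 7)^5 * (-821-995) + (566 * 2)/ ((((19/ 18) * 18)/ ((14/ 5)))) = 56.18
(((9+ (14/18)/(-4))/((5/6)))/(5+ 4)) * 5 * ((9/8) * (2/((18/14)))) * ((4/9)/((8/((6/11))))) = 2219/7128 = 0.31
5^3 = 125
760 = 760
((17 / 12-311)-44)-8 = -361.58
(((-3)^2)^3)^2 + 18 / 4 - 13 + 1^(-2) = 1062867 / 2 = 531433.50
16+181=197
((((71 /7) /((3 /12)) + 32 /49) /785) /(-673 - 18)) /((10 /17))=-3434 /26579315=-0.00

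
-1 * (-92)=92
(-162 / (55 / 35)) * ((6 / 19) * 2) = -13608 / 209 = -65.11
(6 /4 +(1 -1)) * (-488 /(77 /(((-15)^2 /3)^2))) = -4117500 /77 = -53474.03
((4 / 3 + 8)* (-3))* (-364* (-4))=-40768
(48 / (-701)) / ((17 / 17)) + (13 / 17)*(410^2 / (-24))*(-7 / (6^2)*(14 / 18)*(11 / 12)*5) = 1032095422727 / 277999776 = 3712.58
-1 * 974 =-974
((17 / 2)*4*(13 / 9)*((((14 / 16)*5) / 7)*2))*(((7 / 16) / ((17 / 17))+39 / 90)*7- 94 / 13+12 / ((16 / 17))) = 616063 / 864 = 713.04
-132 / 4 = -33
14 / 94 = 7 / 47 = 0.15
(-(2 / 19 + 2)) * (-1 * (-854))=-34160 / 19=-1797.89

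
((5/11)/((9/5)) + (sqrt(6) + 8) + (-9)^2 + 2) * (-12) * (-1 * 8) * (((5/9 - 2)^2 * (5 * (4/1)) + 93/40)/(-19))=-5157799688/253935 - 570932 * sqrt(6)/2565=-20856.72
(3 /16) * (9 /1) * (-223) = -6021 /16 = -376.31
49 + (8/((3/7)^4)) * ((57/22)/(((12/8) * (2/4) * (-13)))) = -162337/11583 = -14.02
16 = 16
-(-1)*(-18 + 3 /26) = -465 /26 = -17.88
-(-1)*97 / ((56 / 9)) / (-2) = -873 / 112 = -7.79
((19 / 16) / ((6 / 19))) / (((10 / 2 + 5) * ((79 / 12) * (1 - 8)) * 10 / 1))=-361 / 442400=-0.00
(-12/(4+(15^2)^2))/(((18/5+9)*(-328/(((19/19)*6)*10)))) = 50/14530523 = 0.00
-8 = -8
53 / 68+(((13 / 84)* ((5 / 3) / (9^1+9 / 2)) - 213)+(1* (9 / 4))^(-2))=-24522073 / 115668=-212.00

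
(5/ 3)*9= 15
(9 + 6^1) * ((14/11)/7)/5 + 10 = 10.55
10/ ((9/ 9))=10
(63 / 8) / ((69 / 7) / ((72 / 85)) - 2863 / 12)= -441 / 12709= -0.03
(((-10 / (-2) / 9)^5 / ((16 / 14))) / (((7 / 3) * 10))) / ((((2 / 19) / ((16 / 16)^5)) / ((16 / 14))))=11875 / 551124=0.02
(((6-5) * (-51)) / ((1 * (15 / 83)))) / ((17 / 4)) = -332 / 5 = -66.40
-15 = -15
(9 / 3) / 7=3 / 7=0.43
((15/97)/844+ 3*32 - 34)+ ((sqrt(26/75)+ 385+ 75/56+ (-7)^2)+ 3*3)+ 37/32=sqrt(78)/15+ 2326668933/4584608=508.08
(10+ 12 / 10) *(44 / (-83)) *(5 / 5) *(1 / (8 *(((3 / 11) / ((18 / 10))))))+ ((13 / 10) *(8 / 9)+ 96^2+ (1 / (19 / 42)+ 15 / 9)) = 3270114901 / 354825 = 9216.13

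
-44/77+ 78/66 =47/77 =0.61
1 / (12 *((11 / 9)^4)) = 2187 / 58564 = 0.04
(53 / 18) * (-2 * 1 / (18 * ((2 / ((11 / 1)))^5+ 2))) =-161051 / 984636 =-0.16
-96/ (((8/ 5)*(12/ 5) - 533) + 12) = 2400/ 12929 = 0.19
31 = 31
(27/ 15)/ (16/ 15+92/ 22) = 297/ 866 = 0.34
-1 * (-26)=26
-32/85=-0.38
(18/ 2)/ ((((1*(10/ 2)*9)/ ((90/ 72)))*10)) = 1/ 40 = 0.02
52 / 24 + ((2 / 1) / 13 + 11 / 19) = 4297 / 1482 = 2.90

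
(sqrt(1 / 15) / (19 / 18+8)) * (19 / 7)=114 * sqrt(15) / 5705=0.08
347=347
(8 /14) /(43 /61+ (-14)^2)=244 /83993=0.00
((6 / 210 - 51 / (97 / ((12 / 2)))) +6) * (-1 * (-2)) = 19514 / 3395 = 5.75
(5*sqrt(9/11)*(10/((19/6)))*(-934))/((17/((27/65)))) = -4539240*sqrt(11)/46189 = -325.94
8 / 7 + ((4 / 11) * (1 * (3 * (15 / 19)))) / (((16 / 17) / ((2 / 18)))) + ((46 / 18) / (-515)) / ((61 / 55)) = 410351245 / 330913044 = 1.24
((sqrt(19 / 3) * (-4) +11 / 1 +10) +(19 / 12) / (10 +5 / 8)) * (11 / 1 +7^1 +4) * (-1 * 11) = -1305106 / 255 +968 * sqrt(57) / 3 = -2681.98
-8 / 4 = -2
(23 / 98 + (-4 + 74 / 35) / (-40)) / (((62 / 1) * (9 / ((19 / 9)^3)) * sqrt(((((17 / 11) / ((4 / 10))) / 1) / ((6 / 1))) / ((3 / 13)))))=9472279 * sqrt(12155) / 367086856500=0.00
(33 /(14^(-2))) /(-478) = -13.53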